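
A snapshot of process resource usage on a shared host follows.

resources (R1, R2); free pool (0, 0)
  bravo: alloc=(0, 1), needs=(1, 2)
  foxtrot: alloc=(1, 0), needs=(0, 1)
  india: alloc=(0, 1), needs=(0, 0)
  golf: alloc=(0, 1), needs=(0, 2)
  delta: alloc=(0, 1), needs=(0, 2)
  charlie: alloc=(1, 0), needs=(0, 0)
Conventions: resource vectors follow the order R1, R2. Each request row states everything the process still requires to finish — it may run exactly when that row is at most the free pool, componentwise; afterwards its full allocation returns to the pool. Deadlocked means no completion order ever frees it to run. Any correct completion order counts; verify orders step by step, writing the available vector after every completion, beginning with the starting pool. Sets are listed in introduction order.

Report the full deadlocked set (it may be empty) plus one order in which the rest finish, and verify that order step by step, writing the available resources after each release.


Deadlocked set: bravo, golf and delta.
Key observation: even finishing india, charlie, foxtrot leaves just (2, 1) free — too little R2 for any of the remaining processes.
One completion order for the rest: india, charlie, foxtrot. Walking it through:
  pool = (0, 0)
  run india (needs (0, 0), free (0, 0)); after release of (0, 1) the pool is (0, 1)
  run charlie (needs (0, 0), free (0, 1)); after release of (1, 0) the pool is (1, 1)
  run foxtrot (needs (0, 1), free (1, 1)); after release of (1, 0) the pool is (2, 1)
The blocked processes can never fit:
  blocked: bravo wants (1, 2), pool (2, 1) — not enough R2
  blocked: golf wants (0, 2), pool (2, 1) — not enough R2
  blocked: delta wants (0, 2), pool (2, 1) — not enough R2


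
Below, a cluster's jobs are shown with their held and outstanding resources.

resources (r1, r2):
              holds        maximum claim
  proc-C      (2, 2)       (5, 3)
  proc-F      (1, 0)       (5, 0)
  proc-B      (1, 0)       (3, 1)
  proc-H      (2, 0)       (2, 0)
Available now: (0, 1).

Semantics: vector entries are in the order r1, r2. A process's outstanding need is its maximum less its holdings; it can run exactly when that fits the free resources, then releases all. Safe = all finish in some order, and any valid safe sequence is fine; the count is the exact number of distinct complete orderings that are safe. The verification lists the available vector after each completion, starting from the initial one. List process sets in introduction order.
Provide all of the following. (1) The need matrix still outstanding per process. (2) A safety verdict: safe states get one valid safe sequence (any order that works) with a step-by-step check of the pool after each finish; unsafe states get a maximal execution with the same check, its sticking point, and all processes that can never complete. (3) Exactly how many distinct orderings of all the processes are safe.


(1) Remaining need (order r1, r2):
  proc-C: (3, 1)
  proc-F: (4, 0)
  proc-B: (2, 1)
  proc-H: (0, 0)
(2) SAFE — a valid safe sequence is proc-H, proc-B, proc-C, proc-F.
Key observation: reading the order forward, proc-B is the first process whose need (2, 1) meets the free pool (2, 1) exactly on a resource it requests.
Check, step by step:
  pool = (0, 1)
  proc-H needs (0, 0) <= (0, 1) -> finishes; pool += (2, 0) = (2, 1)
  proc-B needs (2, 1) <= (2, 1) -> finishes; pool += (1, 0) = (3, 1)
  proc-C needs (3, 1) <= (3, 1) -> finishes; pool += (2, 2) = (5, 3)
  proc-F needs (4, 0) <= (5, 3) -> finishes; pool += (1, 0) = (6, 3)
(3) Precisely 1 of the possible complete orderings is a safe sequence.


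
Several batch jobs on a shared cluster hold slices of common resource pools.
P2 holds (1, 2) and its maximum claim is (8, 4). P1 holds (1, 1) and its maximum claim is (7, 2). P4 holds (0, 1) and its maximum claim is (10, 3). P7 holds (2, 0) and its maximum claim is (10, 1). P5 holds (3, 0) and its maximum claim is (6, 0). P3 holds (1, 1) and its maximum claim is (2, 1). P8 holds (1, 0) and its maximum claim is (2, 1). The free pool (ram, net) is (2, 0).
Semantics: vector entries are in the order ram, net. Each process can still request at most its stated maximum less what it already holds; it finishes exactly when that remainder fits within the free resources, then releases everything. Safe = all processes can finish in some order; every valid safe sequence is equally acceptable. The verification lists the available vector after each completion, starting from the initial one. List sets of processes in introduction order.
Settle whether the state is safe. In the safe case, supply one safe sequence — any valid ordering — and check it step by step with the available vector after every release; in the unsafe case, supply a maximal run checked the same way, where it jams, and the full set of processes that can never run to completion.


SAFE, for example via the order P3, P5, P1, P2, P7, P8, P4.
Key observation: P5 is the earliest step where a requested resource binds exactly: need (3, 0), pool (3, 1) at its turn.
Step-by-step check:
  pool = (2, 0)
  run P3 (needs (1, 0), free (2, 0)); after release of (1, 1) the pool is (3, 1)
  run P5 (needs (3, 0), free (3, 1)); after release of (3, 0) the pool is (6, 1)
  run P1 (needs (6, 1), free (6, 1)); after release of (1, 1) the pool is (7, 2)
  run P2 (needs (7, 2), free (7, 2)); after release of (1, 2) the pool is (8, 4)
  run P7 (needs (8, 1), free (8, 4)); after release of (2, 0) the pool is (10, 4)
  run P8 (needs (1, 1), free (10, 4)); after release of (1, 0) the pool is (11, 4)
  run P4 (needs (10, 2), free (11, 4)); after release of (0, 1) the pool is (11, 5)


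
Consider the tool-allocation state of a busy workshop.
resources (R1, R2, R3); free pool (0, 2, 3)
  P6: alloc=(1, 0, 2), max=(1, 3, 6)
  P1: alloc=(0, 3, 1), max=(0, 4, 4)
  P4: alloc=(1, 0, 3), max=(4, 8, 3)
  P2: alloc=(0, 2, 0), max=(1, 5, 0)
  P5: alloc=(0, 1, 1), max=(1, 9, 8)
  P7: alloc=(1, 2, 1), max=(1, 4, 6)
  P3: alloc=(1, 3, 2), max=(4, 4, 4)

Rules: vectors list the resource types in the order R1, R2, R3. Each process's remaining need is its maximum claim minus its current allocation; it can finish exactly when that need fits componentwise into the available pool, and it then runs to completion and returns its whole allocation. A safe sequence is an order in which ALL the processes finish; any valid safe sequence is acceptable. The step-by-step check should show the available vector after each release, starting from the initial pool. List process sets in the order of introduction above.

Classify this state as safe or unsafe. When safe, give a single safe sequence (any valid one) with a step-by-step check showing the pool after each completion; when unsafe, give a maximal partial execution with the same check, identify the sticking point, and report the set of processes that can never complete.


The state is UNSAFE.
Key observation: no order helps: past P1, P6, P2, P7, P5, the free pool tops out at (2, 10, 8), below what each blocked process needs in R1.
A maximal execution: P1, P6, P2, P7, P5 — then nothing else fits. Walking it through:
  pool = (0, 2, 3)
  P1: need (0, 1, 3) fits (0, 2, 3); releases (0, 3, 1), pool now (0, 5, 4)
  P6: need (0, 3, 4) fits (0, 5, 4); releases (1, 0, 2), pool now (1, 5, 6)
  P2: need (1, 3, 0) fits (1, 5, 6); releases (0, 2, 0), pool now (1, 7, 6)
  P7: need (0, 2, 5) fits (1, 7, 6); releases (1, 2, 1), pool now (2, 9, 7)
  P5: need (1, 8, 7) fits (2, 9, 7); releases (0, 1, 1), pool now (2, 10, 8)
  blocked: P4 wants (3, 8, 0), pool (2, 10, 8) — not enough R1
  blocked: P3 wants (3, 1, 2), pool (2, 10, 8) — not enough R1
Permanently blocked: P4 and P3.


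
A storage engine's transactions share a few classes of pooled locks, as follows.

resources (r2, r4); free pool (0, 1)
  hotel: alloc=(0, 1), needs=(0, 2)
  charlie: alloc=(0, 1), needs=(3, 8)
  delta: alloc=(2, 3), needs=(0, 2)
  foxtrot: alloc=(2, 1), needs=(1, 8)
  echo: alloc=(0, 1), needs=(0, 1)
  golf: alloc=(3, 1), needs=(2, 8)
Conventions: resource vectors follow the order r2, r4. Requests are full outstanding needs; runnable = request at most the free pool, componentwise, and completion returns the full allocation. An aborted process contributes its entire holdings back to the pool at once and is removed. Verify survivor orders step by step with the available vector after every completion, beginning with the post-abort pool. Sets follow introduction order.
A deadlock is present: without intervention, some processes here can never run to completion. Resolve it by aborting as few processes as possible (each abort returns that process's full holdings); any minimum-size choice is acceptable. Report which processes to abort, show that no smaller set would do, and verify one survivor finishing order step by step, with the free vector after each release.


The answer: abort foxtrot and golf.
Key observation: before aborting foxtrot and golf, charlie was permanently blocked — no order could ever run it; afterwards it completes at step 4.
Minimality, checking each single-abort alternative: hotel alone leaves charlie blocked (short on r2 and r4); charlie alone leaves foxtrot blocked (short on r4); delta alone leaves charlie blocked (short on r2 and r4); foxtrot alone leaves charlie blocked (short on r4); echo alone leaves charlie blocked (short on r2 and r4); golf alone leaves charlie blocked (short on r4).
Survivors finish in the order: hotel, echo, delta, charlie. Walking it through (pool after the aborts first):
  pool = (5, 3)
  hotel needs (0, 2) <= (5, 3) -> finishes; pool += (0, 1) = (5, 4)
  echo needs (0, 1) <= (5, 4) -> finishes; pool += (0, 1) = (5, 5)
  delta needs (0, 2) <= (5, 5) -> finishes; pool += (2, 3) = (7, 8)
  charlie needs (3, 8) <= (7, 8) -> finishes; pool += (0, 1) = (7, 9)


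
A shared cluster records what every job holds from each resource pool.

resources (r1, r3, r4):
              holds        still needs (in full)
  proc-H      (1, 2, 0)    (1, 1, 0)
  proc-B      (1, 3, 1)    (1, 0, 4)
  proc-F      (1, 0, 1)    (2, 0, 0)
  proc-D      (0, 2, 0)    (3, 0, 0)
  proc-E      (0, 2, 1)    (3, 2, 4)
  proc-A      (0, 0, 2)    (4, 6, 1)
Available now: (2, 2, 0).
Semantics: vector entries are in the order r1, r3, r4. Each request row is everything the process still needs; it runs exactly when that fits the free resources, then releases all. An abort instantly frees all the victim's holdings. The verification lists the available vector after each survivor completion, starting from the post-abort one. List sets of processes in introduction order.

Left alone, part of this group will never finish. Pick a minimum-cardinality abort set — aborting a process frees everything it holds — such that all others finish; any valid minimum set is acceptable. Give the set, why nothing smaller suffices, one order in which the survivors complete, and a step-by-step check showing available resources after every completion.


The answer: abort proc-B.
Key observation: no ordering could ever have run proc-E before the abort of proc-B; with (1, 3, 1) back in the pool it fits at step 5.
Why nothing smaller works: aborting no one leaves the state deadlocked as given.
The survivors complete as proc-D, proc-F, proc-A, proc-H, proc-E. Check, step by step (starting from the post-abort pool):
  pool = (3, 5, 1)
  proc-D needs (3, 0, 0) <= (3, 5, 1) -> finishes; pool += (0, 2, 0) = (3, 7, 1)
  proc-F needs (2, 0, 0) <= (3, 7, 1) -> finishes; pool += (1, 0, 1) = (4, 7, 2)
  proc-A needs (4, 6, 1) <= (4, 7, 2) -> finishes; pool += (0, 0, 2) = (4, 7, 4)
  proc-H needs (1, 1, 0) <= (4, 7, 4) -> finishes; pool += (1, 2, 0) = (5, 9, 4)
  proc-E needs (3, 2, 4) <= (5, 9, 4) -> finishes; pool += (0, 2, 1) = (5, 11, 5)


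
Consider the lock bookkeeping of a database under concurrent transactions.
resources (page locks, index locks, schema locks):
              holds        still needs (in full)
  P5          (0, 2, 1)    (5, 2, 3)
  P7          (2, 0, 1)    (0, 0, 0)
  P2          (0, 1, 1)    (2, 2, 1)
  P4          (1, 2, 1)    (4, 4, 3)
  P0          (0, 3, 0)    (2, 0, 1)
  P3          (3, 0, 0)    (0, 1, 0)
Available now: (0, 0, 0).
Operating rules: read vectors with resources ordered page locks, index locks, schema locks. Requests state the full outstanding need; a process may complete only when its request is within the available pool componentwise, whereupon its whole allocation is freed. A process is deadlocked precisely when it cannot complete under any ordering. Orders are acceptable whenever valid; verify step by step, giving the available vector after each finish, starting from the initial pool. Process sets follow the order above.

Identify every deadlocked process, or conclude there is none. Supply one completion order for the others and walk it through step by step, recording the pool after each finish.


Deadlocked set: P5 and P4.
Key observation: even finishing P7, P0, P3, P2 leaves just (5, 4, 2) free — too little schema locks for any of the remaining processes.
The rest can finish in the order P7, P0, P3, P2. Check, step by step:
  pool = (0, 0, 0)
  P7 needs (0, 0, 0) <= (0, 0, 0) -> finishes; pool += (2, 0, 1) = (2, 0, 1)
  P0 needs (2, 0, 1) <= (2, 0, 1) -> finishes; pool += (0, 3, 0) = (2, 3, 1)
  P3 needs (0, 1, 0) <= (2, 3, 1) -> finishes; pool += (3, 0, 0) = (5, 3, 1)
  P2 needs (2, 2, 1) <= (5, 3, 1) -> finishes; pool += (0, 1, 1) = (5, 4, 2)
The blocked processes can never fit:
  P5 cannot run: need (5, 2, 3) vs free (5, 4, 2) (insufficient schema locks)
  P4 cannot run: need (4, 4, 3) vs free (5, 4, 2) (insufficient schema locks)


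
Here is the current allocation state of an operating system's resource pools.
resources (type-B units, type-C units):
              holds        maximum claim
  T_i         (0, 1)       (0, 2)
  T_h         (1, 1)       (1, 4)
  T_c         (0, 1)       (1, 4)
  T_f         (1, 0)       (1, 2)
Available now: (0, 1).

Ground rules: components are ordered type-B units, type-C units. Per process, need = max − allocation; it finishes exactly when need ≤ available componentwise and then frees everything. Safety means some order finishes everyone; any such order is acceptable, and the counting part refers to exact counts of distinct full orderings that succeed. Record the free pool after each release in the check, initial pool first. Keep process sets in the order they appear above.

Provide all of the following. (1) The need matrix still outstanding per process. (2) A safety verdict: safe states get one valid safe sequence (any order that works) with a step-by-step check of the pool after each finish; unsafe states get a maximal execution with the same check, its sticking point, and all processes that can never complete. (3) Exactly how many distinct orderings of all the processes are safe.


(1) Outstanding need per process (order type-B units, type-C units):
  T_i: (0, 1)
  T_h: (0, 3)
  T_c: (1, 3)
  T_f: (0, 2)
(2) UNSAFE.
Key observation: type-C units is the bottleneck — with T_i, T_f done the pool holds (1, 2), short of every remaining need.
Going as far as possible: T_i, T_f; after that, nothing fits. Walking it through:
  pool = (0, 1)
  T_i: need (0, 1) fits (0, 1); releases (0, 1), pool now (0, 2)
  T_f: need (0, 2) fits (0, 2); releases (1, 0), pool now (1, 2)
  blocked: T_h wants (0, 3), pool (1, 2) — not enough type-C units
  blocked: T_c wants (1, 3), pool (1, 2) — not enough type-C units
Never able to finish: T_h and T_c.
(3) Exactly 0 of the possible complete orderings are safe sequences.


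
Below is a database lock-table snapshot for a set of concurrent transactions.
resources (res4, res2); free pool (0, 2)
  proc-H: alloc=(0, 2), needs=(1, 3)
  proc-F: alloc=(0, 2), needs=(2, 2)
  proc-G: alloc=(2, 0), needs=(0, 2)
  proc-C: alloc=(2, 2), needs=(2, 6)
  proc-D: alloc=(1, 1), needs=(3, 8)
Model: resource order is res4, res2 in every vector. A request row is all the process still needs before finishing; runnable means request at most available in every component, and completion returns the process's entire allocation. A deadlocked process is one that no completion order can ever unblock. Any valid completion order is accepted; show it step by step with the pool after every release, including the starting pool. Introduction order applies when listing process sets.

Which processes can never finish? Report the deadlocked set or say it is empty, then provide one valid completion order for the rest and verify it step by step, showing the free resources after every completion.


No process is deadlocked.
Key observation: proc-G leads a chain of completions in which each release enables another process.
One completion order for the rest: proc-G, proc-F, proc-H, proc-C, proc-D. Verifying each step:
  pool = (0, 2)
  run proc-G (needs (0, 2), free (0, 2)); after release of (2, 0) the pool is (2, 2)
  run proc-F (needs (2, 2), free (2, 2)); after release of (0, 2) the pool is (2, 4)
  run proc-H (needs (1, 3), free (2, 4)); after release of (0, 2) the pool is (2, 6)
  run proc-C (needs (2, 6), free (2, 6)); after release of (2, 2) the pool is (4, 8)
  run proc-D (needs (3, 8), free (4, 8)); after release of (1, 1) the pool is (5, 9)


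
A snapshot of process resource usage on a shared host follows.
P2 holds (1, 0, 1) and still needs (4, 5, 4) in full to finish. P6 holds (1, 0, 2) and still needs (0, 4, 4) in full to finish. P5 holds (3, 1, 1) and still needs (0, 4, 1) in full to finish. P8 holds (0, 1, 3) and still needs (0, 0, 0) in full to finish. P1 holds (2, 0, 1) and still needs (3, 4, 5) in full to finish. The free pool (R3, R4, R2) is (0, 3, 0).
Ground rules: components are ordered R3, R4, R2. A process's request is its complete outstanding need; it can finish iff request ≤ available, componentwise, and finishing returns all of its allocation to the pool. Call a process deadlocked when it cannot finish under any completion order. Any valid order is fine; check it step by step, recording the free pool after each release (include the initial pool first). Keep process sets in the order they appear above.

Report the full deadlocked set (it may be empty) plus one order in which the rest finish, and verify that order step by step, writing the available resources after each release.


Nothing here is deadlocked.
Key observation: there is always a runnable process — P8 first — so the state unwinds completely.
The rest can finish in the order P8, P5, P6, P1, P2. Check, step by step:
  pool = (0, 3, 0)
  P8 needs (0, 0, 0) <= (0, 3, 0) -> finishes; pool += (0, 1, 3) = (0, 4, 3)
  P5 needs (0, 4, 1) <= (0, 4, 3) -> finishes; pool += (3, 1, 1) = (3, 5, 4)
  P6 needs (0, 4, 4) <= (3, 5, 4) -> finishes; pool += (1, 0, 2) = (4, 5, 6)
  P1 needs (3, 4, 5) <= (4, 5, 6) -> finishes; pool += (2, 0, 1) = (6, 5, 7)
  P2 needs (4, 5, 4) <= (6, 5, 7) -> finishes; pool += (1, 0, 1) = (7, 5, 8)


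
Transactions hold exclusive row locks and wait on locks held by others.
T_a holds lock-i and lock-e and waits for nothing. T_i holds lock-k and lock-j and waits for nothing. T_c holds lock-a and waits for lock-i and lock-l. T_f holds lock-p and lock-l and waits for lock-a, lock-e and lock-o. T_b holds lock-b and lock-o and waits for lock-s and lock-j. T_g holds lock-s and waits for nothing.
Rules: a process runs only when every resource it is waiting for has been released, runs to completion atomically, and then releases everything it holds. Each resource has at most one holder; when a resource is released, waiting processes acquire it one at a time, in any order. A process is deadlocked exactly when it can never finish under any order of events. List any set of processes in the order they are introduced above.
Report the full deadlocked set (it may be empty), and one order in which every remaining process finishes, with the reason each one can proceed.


The deadlocked set is T_c and T_f.
Key observation: the knot is the closed ring of waits T_c -> T_f -> T_c; no other process is dragged down with it.
A valid finishing order for the others: T_g, T_a, T_i, T_b.
Walking it through:
  T_g: no waits; runs immediately, freeing lock-s
  T_a: no waits; runs immediately, freeing lock-i and lock-e
  T_i: no waits; runs immediately, freeing lock-k and lock-j
  T_b: everything it awaited (lock-s and lock-j) is free; runs, freeing lock-b and lock-o


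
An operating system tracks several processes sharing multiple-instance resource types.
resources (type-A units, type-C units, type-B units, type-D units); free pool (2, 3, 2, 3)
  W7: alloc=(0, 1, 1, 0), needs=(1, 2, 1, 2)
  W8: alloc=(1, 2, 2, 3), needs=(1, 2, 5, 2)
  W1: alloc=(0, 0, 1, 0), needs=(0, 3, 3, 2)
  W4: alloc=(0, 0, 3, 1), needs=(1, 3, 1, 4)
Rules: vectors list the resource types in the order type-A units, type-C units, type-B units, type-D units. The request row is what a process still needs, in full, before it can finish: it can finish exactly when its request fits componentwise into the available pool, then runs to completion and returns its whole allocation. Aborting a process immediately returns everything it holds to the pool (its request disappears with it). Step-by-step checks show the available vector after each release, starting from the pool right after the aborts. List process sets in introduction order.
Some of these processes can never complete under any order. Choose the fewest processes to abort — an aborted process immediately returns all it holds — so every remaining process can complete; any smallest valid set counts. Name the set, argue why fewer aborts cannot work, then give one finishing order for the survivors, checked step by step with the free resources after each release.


The answer: abort W8.
Key observation: no ordering could ever have run W4 before the abort of W8; with (1, 2, 2, 3) back in the pool it fits at step 3.
Why nothing smaller works: aborting no one leaves the state deadlocked as given.
One survivor order: W1, W7, W4. Step-by-step check (post-abort pool first):
  pool = (3, 5, 4, 6)
  W1: need (0, 3, 3, 2) fits (3, 5, 4, 6); releases (0, 0, 1, 0), pool now (3, 5, 5, 6)
  W7: need (1, 2, 1, 2) fits (3, 5, 5, 6); releases (0, 1, 1, 0), pool now (3, 6, 6, 6)
  W4: need (1, 3, 1, 4) fits (3, 6, 6, 6); releases (0, 0, 3, 1), pool now (3, 6, 9, 7)


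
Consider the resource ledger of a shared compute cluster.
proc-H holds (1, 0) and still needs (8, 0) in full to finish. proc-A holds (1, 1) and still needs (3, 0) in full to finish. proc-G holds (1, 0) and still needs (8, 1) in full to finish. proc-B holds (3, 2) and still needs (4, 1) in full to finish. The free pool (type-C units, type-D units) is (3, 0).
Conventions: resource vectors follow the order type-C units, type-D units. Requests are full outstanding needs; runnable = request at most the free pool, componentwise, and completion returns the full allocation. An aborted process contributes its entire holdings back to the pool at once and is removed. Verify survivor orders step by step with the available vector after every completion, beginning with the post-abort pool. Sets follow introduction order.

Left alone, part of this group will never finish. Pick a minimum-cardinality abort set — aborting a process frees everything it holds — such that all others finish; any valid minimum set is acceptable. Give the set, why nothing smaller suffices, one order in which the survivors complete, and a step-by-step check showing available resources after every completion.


Abort proc-H.
Key observation: the returned (1, 0) from proc-H is what brings proc-G — unrunnable before, under any order — into play at step 3.
No smaller set exists: with zero aborts the deadlock remains.
Survivors finish in the order: proc-A, proc-B, proc-G. Step-by-step check (pool after the aborts first):
  pool = (4, 0)
  proc-A: need (3, 0) fits (4, 0); releases (1, 1), pool now (5, 1)
  proc-B: need (4, 1) fits (5, 1); releases (3, 2), pool now (8, 3)
  proc-G: need (8, 1) fits (8, 3); releases (1, 0), pool now (9, 3)


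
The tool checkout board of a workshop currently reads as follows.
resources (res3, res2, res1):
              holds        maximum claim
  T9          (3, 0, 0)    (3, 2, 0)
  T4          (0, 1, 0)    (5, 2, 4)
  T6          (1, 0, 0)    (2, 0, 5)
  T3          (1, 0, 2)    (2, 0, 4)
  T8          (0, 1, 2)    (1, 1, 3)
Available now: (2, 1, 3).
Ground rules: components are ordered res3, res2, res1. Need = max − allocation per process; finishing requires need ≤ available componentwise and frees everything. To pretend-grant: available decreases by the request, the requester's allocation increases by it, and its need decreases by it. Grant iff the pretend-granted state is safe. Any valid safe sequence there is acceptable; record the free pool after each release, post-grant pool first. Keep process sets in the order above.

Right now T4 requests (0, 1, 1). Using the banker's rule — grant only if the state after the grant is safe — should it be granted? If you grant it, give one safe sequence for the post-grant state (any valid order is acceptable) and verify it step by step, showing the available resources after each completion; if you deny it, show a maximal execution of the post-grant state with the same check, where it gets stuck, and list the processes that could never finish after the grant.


DENY: after the grant no complete ordering would exist.
Key observation: after T8, T3, T6 the pool peaks at (4, 1, 6), and each blocked process is short somewhere: T9 on res2; T4 on res3.
After a pretend grant, a maximal execution: T8, T3, T6 — then nothing else fits. Verifying each step:
  pool = (2, 0, 2)
  T8: need (1, 0, 1) fits (2, 0, 2); releases (0, 1, 2), pool now (2, 1, 4)
  T3: need (1, 0, 2) fits (2, 1, 4); releases (1, 0, 2), pool now (3, 1, 6)
  T6: need (1, 0, 5) fits (3, 1, 6); releases (1, 0, 0), pool now (4, 1, 6)
  T9 cannot run: need (0, 2, 0) vs free (4, 1, 6) (insufficient res2)
  T4 cannot run: need (5, 0, 3) vs free (4, 1, 6) (insufficient res3)
Had the request been granted, T9 and T4 could never finish.


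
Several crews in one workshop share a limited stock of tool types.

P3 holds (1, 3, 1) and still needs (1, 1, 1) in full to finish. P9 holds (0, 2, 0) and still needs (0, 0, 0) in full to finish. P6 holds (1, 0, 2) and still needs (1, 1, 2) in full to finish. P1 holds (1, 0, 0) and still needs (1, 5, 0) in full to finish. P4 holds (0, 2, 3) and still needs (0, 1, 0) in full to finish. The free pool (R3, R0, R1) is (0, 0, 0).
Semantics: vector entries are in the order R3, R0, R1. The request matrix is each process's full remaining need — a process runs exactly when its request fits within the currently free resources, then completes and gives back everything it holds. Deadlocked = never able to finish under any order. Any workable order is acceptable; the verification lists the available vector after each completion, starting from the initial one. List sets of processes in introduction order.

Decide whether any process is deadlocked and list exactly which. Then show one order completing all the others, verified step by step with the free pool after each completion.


Deadlocked set: P3, P6 and P1.
Key observation: the pool after P9, P4 is (0, 4, 3); every surviving request exceeds it in R3, so progress ends there.
The rest can finish in the order P9, P4. Check, step by step:
  pool = (0, 0, 0)
  run P9 (needs (0, 0, 0), free (0, 0, 0)); after release of (0, 2, 0) the pool is (0, 2, 0)
  run P4 (needs (0, 1, 0), free (0, 2, 0)); after release of (0, 2, 3) the pool is (0, 4, 3)
The stuck group stays short no matter what:
  P3 cannot run: need (1, 1, 1) vs free (0, 4, 3) (insufficient R3)
  P6 cannot run: need (1, 1, 2) vs free (0, 4, 3) (insufficient R3)
  P1 cannot run: need (1, 5, 0) vs free (0, 4, 3) (insufficient R3 and R0)


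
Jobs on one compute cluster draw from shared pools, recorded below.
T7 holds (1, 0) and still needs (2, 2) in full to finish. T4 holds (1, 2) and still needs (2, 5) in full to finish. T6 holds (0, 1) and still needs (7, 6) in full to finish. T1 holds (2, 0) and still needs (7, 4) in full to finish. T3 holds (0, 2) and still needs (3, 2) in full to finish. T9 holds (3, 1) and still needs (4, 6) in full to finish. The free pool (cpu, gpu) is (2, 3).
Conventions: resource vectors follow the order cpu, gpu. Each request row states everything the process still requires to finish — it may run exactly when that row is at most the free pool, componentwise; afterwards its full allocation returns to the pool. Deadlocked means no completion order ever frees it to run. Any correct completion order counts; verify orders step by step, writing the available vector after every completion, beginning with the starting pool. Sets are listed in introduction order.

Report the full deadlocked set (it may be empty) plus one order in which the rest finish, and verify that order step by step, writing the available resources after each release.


The deadlocked set is empty.
Key observation: no deadlock: T7 fits now, and the freed resources carry the rest through.
One completion order for the rest: T7, T3, T4, T9, T6, T1. Step-by-step check:
  pool = (2, 3)
  T7: need (2, 2) fits (2, 3); releases (1, 0), pool now (3, 3)
  T3: need (3, 2) fits (3, 3); releases (0, 2), pool now (3, 5)
  T4: need (2, 5) fits (3, 5); releases (1, 2), pool now (4, 7)
  T9: need (4, 6) fits (4, 7); releases (3, 1), pool now (7, 8)
  T6: need (7, 6) fits (7, 8); releases (0, 1), pool now (7, 9)
  T1: need (7, 4) fits (7, 9); releases (2, 0), pool now (9, 9)


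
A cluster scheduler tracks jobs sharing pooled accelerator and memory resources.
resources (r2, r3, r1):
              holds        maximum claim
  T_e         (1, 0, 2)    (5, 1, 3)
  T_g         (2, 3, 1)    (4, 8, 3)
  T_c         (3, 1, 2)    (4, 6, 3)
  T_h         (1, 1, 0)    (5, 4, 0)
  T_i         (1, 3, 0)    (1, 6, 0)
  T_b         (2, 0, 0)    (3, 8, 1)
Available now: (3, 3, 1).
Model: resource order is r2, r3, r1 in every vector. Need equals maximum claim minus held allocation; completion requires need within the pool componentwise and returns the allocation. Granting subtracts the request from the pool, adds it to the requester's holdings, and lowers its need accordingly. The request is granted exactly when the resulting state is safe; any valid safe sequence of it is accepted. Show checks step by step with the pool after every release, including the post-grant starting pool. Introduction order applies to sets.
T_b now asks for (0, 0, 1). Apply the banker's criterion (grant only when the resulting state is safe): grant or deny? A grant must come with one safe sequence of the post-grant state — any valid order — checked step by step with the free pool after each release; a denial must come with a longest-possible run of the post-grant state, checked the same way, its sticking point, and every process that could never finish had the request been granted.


DENY: after the grant no complete ordering would exist.
Key observation: after T_i, T_h the pool peaks at (5, 7, 0), and each blocked process is short somewhere: T_e on r1; T_g on r1; T_c on r1; T_b on r3.
On the post-grant state, T_i, T_h is a maximal run — nothing extends it. Verifying each step:
  pool = (3, 3, 0)
  run T_i (needs (0, 3, 0), free (3, 3, 0)); after release of (1, 3, 0) the pool is (4, 6, 0)
  run T_h (needs (4, 3, 0), free (4, 6, 0)); after release of (1, 1, 0) the pool is (5, 7, 0)
  T_e still needs (4, 1, 1) but only (5, 7, 0) is free — short on r1
  T_g still needs (2, 5, 2) but only (5, 7, 0) is free — short on r1
  T_c still needs (1, 5, 1) but only (5, 7, 0) is free — short on r1
  T_b still needs (1, 8, 0) but only (5, 7, 0) is free — short on r3
Post-grant, the permanently blocked set is T_e, T_g, T_c and T_b.


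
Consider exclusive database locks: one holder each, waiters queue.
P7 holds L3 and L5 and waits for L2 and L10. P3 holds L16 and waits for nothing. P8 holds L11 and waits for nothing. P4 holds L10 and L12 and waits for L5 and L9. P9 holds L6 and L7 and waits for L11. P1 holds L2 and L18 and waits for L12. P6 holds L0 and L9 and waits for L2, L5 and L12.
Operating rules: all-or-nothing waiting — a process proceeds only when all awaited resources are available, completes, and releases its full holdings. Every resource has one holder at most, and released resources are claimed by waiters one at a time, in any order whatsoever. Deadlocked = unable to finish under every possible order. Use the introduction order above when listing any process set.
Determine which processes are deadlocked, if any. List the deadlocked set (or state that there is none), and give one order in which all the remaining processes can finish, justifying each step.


The deadlocked set is P7, P4, P1 and P6.
Key observation: along P7 -> P4 -> P7, each member waits on what the next one holds — a deadlock; P1 and P6 are caught in further circular waits.
A valid finishing order for the others: P8, P3, P9.
Step-by-step check:
  P8: no waits; runs immediately, freeing L11
  P3: no waits; runs immediately, freeing L16
  run P9 (all its waits — L11 — are resolved); releases L6 and L7


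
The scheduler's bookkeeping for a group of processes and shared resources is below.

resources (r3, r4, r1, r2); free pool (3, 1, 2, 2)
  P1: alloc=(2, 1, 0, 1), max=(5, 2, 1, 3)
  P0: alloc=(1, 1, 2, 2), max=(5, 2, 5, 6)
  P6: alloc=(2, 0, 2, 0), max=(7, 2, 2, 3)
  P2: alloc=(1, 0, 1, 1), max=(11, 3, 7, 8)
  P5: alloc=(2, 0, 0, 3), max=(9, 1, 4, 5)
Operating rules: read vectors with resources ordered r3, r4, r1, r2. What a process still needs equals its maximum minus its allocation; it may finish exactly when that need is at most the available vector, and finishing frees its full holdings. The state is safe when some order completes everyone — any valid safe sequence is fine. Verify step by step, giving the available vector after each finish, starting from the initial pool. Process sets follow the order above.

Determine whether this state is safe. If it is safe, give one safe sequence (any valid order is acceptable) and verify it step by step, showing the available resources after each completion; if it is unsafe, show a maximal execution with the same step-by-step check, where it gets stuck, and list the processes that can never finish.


The state is SAFE; one workable sequence: P1, P6, P5, P0, P2.
Key observation: the first exact fit in this order is P1 — it needs (3, 1, 1, 2) with (3, 1, 2, 2) free, meeting a requested resource to the last unit.
Step-by-step check:
  pool = (3, 1, 2, 2)
  P1: need (3, 1, 1, 2) fits (3, 1, 2, 2); releases (2, 1, 0, 1), pool now (5, 2, 2, 3)
  P6: need (5, 2, 0, 3) fits (5, 2, 2, 3); releases (2, 0, 2, 0), pool now (7, 2, 4, 3)
  P5: need (7, 1, 4, 2) fits (7, 2, 4, 3); releases (2, 0, 0, 3), pool now (9, 2, 4, 6)
  P0: need (4, 1, 3, 4) fits (9, 2, 4, 6); releases (1, 1, 2, 2), pool now (10, 3, 6, 8)
  P2: need (10, 3, 6, 7) fits (10, 3, 6, 8); releases (1, 0, 1, 1), pool now (11, 3, 7, 9)


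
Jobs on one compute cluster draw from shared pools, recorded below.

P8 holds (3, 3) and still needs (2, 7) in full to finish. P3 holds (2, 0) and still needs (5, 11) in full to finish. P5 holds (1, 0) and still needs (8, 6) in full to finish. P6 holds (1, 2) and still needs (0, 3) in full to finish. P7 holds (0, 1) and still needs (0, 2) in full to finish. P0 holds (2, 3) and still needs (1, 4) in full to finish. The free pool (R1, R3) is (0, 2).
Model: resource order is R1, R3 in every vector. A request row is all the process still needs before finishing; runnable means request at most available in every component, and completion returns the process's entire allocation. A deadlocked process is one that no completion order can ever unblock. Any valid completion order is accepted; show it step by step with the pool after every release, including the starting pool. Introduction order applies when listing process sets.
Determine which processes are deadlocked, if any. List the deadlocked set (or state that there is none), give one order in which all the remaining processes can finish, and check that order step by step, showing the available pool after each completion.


No process is deadlocked.
Key observation: there is always a runnable process — P7 first — so the state unwinds completely.
A valid finishing order for the others: P7, P6, P0, P8, P3, P5. Walking it through:
  pool = (0, 2)
  P7 needs (0, 2) <= (0, 2) -> finishes; pool += (0, 1) = (0, 3)
  P6 needs (0, 3) <= (0, 3) -> finishes; pool += (1, 2) = (1, 5)
  P0 needs (1, 4) <= (1, 5) -> finishes; pool += (2, 3) = (3, 8)
  P8 needs (2, 7) <= (3, 8) -> finishes; pool += (3, 3) = (6, 11)
  P3 needs (5, 11) <= (6, 11) -> finishes; pool += (2, 0) = (8, 11)
  P5 needs (8, 6) <= (8, 11) -> finishes; pool += (1, 0) = (9, 11)


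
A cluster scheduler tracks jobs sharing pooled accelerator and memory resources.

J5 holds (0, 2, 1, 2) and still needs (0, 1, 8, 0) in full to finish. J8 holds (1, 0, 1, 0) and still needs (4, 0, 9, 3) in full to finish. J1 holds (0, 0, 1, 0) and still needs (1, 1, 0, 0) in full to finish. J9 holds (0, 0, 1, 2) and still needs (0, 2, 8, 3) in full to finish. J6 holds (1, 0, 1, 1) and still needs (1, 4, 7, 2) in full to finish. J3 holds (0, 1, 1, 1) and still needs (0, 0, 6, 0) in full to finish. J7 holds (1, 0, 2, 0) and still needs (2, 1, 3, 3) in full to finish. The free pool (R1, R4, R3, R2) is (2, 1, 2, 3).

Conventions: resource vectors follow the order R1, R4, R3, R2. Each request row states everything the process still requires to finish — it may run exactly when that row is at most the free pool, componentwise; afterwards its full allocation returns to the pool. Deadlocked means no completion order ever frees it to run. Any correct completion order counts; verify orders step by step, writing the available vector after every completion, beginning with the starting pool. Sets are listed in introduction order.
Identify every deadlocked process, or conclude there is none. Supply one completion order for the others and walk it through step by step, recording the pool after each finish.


Deadlocked set: J5, J8, J9, J6 and J3.
Key observation: once J1, J7 finish, the pool peaks at (3, 1, 5, 3) — and every remaining process still needs more R3 than that.
One completion order for the rest: J1, J7. Check, step by step:
  pool = (2, 1, 2, 3)
  run J1 (needs (1, 1, 0, 0), free (2, 1, 2, 3)); after release of (0, 0, 1, 0) the pool is (2, 1, 3, 3)
  run J7 (needs (2, 1, 3, 3), free (2, 1, 3, 3)); after release of (1, 0, 2, 0) the pool is (3, 1, 5, 3)
The blocked processes can never fit:
  J5 cannot run: need (0, 1, 8, 0) vs free (3, 1, 5, 3) (insufficient R3)
  J8 cannot run: need (4, 0, 9, 3) vs free (3, 1, 5, 3) (insufficient R1 and R3)
  J9 cannot run: need (0, 2, 8, 3) vs free (3, 1, 5, 3) (insufficient R4 and R3)
  J6 cannot run: need (1, 4, 7, 2) vs free (3, 1, 5, 3) (insufficient R4 and R3)
  J3 cannot run: need (0, 0, 6, 0) vs free (3, 1, 5, 3) (insufficient R3)


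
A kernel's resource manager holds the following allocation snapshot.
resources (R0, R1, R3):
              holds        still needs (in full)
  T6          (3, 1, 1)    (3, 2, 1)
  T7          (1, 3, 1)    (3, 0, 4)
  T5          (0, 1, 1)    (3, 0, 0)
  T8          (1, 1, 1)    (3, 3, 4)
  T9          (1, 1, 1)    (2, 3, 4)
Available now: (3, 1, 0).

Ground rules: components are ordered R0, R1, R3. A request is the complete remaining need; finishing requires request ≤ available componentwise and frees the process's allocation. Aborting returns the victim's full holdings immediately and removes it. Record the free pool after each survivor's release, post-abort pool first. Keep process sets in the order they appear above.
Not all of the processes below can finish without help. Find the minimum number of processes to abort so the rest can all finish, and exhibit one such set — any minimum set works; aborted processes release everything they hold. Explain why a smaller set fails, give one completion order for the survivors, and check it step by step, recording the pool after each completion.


Abort T8 and T9.
Key observation: before aborting T8 and T9, T7 was permanently blocked — no order could ever run it; afterwards it completes at step 3.
Why nothing smaller works — every single abort fails: T6 alone leaves T7 blocked (short on R3); T7 alone leaves T8 blocked (short on R3); T5 alone leaves T7 blocked (short on R3); T8 alone leaves T7 blocked (short on R3); T9 alone leaves T7 blocked (short on R3).
The survivors complete as T6, T5, T7. Walking it through (starting from the post-abort pool):
  pool = (5, 3, 2)
  T6 needs (3, 2, 1) <= (5, 3, 2) -> finishes; pool += (3, 1, 1) = (8, 4, 3)
  T5 needs (3, 0, 0) <= (8, 4, 3) -> finishes; pool += (0, 1, 1) = (8, 5, 4)
  T7 needs (3, 0, 4) <= (8, 5, 4) -> finishes; pool += (1, 3, 1) = (9, 8, 5)
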